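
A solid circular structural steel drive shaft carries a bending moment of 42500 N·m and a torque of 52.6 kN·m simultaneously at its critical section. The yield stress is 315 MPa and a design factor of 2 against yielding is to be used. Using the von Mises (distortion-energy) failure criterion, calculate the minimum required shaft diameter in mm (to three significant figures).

σ_allow = σ_y/n = 315/2 = 157.5 MPa.
For a solid shaft σ_b = 32M/(πd³) and τ = 16T/(πd³), so the von Mises stress is σ' = (16/πd³)·√(4M²+3T²).
√(4M²+3T²) = √(4×(4.250×10^7)² + 3×(5.260×10^7)²) = 1.246×10^8 N·mm.
d³ = 16×1.246×10^8/(π×157.5) = 4.029×10^6 mm³.
d = 159.1 mm.

d = 159 mm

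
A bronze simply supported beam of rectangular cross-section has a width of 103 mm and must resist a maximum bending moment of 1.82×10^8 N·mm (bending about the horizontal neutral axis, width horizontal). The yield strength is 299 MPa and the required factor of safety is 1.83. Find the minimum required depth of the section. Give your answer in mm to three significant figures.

σ_allow = 299/1.83 = 163.4 MPa.
For a rectangular section σ = 6M/(bh²), so h² = 6M/(b σ_allow) = 6×1.8200×10^8/(103×163.4) = 64890 mm².
h = 254.7 mm.

h = 255 mm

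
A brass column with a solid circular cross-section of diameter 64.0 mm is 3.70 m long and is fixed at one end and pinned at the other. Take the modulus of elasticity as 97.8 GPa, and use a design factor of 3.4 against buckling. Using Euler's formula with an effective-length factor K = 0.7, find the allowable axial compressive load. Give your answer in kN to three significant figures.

I = πd⁴/64 = π×64.0⁴/64 = 823500 mm⁴.
Effective length L_e = KL = 0.7×3.70 m = 2590 mm.
Euler critical load P_cr = π²EI/L_e² = π²×97800×823500/2590² = 118500 N.
P_allow = P_cr/n = 118500/3.4 = 34850 N.

P_allow = 34.9 kN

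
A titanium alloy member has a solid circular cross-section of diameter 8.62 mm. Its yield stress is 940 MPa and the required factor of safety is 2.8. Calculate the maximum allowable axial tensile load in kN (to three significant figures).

σ_allow = 940/2.8 = 335.7 MPa.
A = πd²/4 = π×8.62²/4 = 58.36 mm².
F_allow = σ_allow × A = 335.7×58.36 = 19590 N.

F_allow = 19.6 kN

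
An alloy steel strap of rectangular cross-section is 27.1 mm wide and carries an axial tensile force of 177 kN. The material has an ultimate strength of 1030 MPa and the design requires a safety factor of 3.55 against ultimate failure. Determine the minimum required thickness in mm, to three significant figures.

σ_allow = 1030/3.55 = 290.1 MPa.
Required area A = F/σ_allow = 177000/290.1 = 610.0 mm².
t = A/w = 610.0/27.1 = 22.51 mm.

t = 22.5 mm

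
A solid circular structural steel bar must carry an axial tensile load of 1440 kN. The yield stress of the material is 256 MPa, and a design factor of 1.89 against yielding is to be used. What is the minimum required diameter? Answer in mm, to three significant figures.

d = 116 mm

Allowable stress σ_allow = 256/1.89 = 135.4 MPa.
Required area A = F/σ_allow = 1440000/135.4 = 10630 mm².
A = πd²/4 → d = √(4A/π) = 116.3 mm.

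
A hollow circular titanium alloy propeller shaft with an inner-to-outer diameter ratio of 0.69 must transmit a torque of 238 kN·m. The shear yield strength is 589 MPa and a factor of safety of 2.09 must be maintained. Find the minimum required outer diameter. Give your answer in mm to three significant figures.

τ_allow = 589/2.09 = 281.8 MPa.
For a hollow shaft τ = 16T/[πd_o³(1−k⁴)] with k = 0.69, so 1−k⁴ = 0.7733.
d_o³ = 16T/[π τ_allow (1−k⁴)] = 16×2.3800×10^8/(π×281.8×0.7733) = 5.562×10^6 mm³.
d_o = 177.2 mm.

d_o = 177 mm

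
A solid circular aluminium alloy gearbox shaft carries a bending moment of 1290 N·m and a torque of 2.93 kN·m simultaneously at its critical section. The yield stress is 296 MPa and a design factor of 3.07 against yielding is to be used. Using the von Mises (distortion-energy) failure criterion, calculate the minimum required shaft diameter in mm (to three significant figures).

d = 67.0 mm

σ_allow = σ_y/n = 296/3.07 = 96.42 MPa.
For a solid shaft σ_b = 32M/(πd³) and τ = 16T/(πd³), so the von Mises stress is σ' = (16/πd³)·√(4M²+3T²).
√(4M²+3T²) = √(4×(1.290×10^6)² + 3×(2.930×10^6)²) = 5.693×10^6 N·mm.
d³ = 16×5.693×10^6/(π×96.42) = 300700 mm³.
d = 67.00 mm.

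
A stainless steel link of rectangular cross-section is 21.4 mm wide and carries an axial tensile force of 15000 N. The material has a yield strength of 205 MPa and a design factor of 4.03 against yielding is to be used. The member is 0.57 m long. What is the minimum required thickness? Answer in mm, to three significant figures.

σ_allow = 205/4.03 = 50.87 MPa.
Required area A = F/σ_allow = 15000/50.87 = 294.9 mm².
t = A/w = 294.9/21.4 = 13.78 mm.

t = 13.8 mm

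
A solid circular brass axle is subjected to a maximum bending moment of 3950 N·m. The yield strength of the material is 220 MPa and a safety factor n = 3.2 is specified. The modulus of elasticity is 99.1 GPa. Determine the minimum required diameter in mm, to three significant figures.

d = 83.6 mm

σ_allow = 220/3.2 = 68.75 MPa.
For a solid circular section σ = 32M/(πd³), so d³ = 32M/(π σ_allow) = 32×3950000/(π×68.75) = 585200 mm³.
d = 83.65 mm.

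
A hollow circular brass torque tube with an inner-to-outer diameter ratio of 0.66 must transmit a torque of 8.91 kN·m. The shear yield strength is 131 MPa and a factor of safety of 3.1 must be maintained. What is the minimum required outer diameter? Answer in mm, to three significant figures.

d_o = 110 mm

τ_allow = 131/3.1 = 42.26 MPa.
For a hollow shaft τ = 16T/[πd_o³(1−k⁴)] with k = 0.66, so 1−k⁴ = 0.8103.
d_o³ = 16T/[π τ_allow (1−k⁴)] = 16×8910000/(π×42.26×0.8103) = 1.325×10^6 mm³.
d_o = 109.8 mm.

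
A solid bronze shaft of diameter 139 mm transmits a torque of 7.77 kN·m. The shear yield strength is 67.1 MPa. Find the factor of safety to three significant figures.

τ = 16T/(πd³) = 16×7770000/(π×139³) = 14.73 MPa.
n = τ_limit/τ = 67.1/14.73 = 4.554.

n = 4.55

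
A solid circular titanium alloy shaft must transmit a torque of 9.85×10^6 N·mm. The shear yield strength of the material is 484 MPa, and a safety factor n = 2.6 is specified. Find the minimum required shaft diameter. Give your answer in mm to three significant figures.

d = 64.6 mm

Allowable shear stress τ_allow = 484/2.6 = 186.2 MPa.
For a solid shaft τ = 16T/(πd³), so d³ = 16T/(π τ_allow) = 16×9850000/(π×186.2) = 269500 mm³.
d = (269500)^(1/3) = 64.59 mm.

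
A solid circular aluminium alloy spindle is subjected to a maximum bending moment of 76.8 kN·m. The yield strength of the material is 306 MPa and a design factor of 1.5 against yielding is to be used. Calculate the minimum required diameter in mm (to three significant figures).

d = 157 mm

σ_allow = 306/1.5 = 204.0 MPa.
For a solid circular section σ = 32M/(πd³), so d³ = 32M/(π σ_allow) = 32×7.6800×10^7/(π×204.0) = 3.835×10^6 mm³.
d = 156.5 mm.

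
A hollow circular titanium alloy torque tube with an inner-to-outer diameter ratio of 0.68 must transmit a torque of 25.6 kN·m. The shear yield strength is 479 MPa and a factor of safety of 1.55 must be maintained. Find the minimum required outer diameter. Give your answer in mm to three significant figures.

d_o = 81.3 mm

τ_allow = 479/1.55 = 309.0 MPa.
For a hollow shaft τ = 16T/[πd_o³(1−k⁴)] with k = 0.68, so 1−k⁴ = 0.7862.
d_o³ = 16T/[π τ_allow (1−k⁴)] = 16×2.5600×10^7/(π×309.0×0.7862) = 536600 mm³.
d_o = 81.26 mm.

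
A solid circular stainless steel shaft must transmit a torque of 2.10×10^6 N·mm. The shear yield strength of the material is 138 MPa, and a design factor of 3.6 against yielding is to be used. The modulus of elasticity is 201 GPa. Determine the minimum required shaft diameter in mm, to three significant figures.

Allowable shear stress τ_allow = 138/3.6 = 38.33 MPa.
For a solid shaft τ = 16T/(πd³), so d³ = 16T/(π τ_allow) = 16×2100000/(π×38.33) = 279000 mm³.
d = (279000)^(1/3) = 65.34 mm.

d = 65.3 mm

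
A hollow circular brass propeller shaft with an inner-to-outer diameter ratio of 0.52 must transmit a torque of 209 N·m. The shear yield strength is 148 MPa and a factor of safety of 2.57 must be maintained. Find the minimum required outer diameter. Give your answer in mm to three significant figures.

τ_allow = 148/2.57 = 57.59 MPa.
For a hollow shaft τ = 16T/[πd_o³(1−k⁴)] with k = 0.52, so 1−k⁴ = 0.9269.
d_o³ = 16T/[π τ_allow (1−k⁴)] = 16×209000/(π×57.59×0.9269) = 19940 mm³.
d_o = 27.12 mm.

d_o = 27.1 mm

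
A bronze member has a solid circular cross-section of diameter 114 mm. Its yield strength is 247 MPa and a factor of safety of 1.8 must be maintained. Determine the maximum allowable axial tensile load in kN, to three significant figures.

F_allow = 1400 kN

σ_allow = 247/1.8 = 137.2 MPa.
A = πd²/4 = π×114²/4 = 10210 mm².
F_allow = σ_allow × A = 137.2×10210 = 1.401×10^6 N.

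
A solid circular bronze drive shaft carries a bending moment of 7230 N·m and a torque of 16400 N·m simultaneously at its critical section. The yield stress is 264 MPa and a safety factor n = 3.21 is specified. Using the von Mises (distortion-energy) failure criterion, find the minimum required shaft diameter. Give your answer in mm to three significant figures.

d = 125 mm

σ_allow = σ_y/n = 264/3.21 = 82.24 MPa.
For a solid shaft σ_b = 32M/(πd³) and τ = 16T/(πd³), so the von Mises stress is σ' = (16/πd³)·√(4M²+3T²).
√(4M²+3T²) = √(4×(7.230×10^6)² + 3×(1.640×10^7)²) = 3.187×10^7 N·mm.
d³ = 16×3.187×10^7/(π×82.24) = 1.974×10^6 mm³.
d = 125.4 mm.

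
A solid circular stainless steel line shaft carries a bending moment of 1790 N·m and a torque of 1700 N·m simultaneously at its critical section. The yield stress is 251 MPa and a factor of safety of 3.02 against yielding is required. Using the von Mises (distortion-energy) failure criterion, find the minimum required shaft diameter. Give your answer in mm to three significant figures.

σ_allow = σ_y/n = 251/3.02 = 83.11 MPa.
For a solid shaft σ_b = 32M/(πd³) and τ = 16T/(πd³), so the von Mises stress is σ' = (16/πd³)·√(4M²+3T²).
√(4M²+3T²) = √(4×(1.790×10^6)² + 3×(1.700×10^6)²) = 4.635×10^6 N·mm.
d³ = 16×4.635×10^6/(π×83.11) = 284000 mm³.
d = 65.73 mm.

d = 65.7 mm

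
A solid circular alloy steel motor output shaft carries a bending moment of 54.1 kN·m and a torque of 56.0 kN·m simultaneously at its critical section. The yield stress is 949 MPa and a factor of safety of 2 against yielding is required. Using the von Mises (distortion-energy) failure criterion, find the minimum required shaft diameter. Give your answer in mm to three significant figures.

σ_allow = σ_y/n = 949/2 = 474.5 MPa.
For a solid shaft σ_b = 32M/(πd³) and τ = 16T/(πd³), so the von Mises stress is σ' = (16/πd³)·√(4M²+3T²).
√(4M²+3T²) = √(4×(5.410×10^7)² + 3×(5.600×10^7)²) = 1.453×10^8 N·mm.
d³ = 16×1.453×10^8/(π×474.5) = 1.560×10^6 mm³.
d = 116.0 mm.

d = 116 mm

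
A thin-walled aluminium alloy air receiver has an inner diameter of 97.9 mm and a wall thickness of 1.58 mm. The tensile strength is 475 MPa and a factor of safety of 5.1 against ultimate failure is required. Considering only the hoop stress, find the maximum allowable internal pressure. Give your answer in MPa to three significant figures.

p_allow = 3.01 MPa

σ_allow = 475/5.1 = 93.14 MPa.
σ_h = pD/(2t) → p_allow = 2σ_allow t/D = 2×93.14×1.58/97.9 = 3.006 MPa.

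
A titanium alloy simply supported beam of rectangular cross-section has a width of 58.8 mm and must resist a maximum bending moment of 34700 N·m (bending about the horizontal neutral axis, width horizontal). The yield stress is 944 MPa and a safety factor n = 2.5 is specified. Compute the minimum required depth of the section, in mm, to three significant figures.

σ_allow = 944/2.5 = 377.6 MPa.
For a rectangular section σ = 6M/(bh²), so h² = 6M/(b σ_allow) = 6×3.4700×10^7/(58.8×377.6) = 9377 mm².
h = 96.84 mm.

h = 96.8 mm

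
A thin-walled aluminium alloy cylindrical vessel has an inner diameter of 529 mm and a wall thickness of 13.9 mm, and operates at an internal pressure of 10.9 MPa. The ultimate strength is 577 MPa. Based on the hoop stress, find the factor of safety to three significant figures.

n = 2.78

σ_h = pD/(2t) = 10.9×529/(2×13.9) = 207.4 MPa.
n = 577/207.4 = 2.782.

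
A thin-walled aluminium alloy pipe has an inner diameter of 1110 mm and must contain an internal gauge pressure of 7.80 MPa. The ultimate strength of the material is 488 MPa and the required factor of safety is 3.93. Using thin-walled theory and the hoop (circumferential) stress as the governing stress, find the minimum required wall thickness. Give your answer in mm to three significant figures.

σ_allow = 488/3.93 = 124.2 MPa.
Hoop stress σ_h = pD/(2t), so t = pD/(2σ_allow) = 7.80×1110/(2×124.2) = 34.86 mm.

t = 34.9 mm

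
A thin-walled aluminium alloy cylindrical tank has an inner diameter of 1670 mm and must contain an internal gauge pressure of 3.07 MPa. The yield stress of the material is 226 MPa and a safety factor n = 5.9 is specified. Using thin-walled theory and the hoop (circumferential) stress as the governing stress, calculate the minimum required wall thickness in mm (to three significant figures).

t = 66.9 mm

σ_allow = 226/5.9 = 38.31 MPa.
Hoop stress σ_h = pD/(2t), so t = pD/(2σ_allow) = 3.07×1670/(2×38.31) = 66.92 mm.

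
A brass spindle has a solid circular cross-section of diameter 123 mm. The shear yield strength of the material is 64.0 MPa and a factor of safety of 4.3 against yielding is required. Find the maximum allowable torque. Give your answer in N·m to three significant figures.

τ_allow = 64.0/4.3 = 14.88 MPa.
For a solid shaft T_allow = τ_allow·πd³/16; πd³/16 = π×123³/16 = 365400 mm³.
T_allow = 14.88×365400 = 5.438×10^6 N·mm = 5438 N·m.

T_allow = 5440 N·m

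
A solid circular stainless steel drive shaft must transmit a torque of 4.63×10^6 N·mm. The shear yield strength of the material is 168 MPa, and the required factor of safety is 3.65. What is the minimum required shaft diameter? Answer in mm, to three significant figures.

d = 80.0 mm

Allowable shear stress τ_allow = 168/3.65 = 46.03 MPa.
For a solid shaft τ = 16T/(πd³), so d³ = 16T/(π τ_allow) = 16×4630000/(π×46.03) = 512300 mm³.
d = (512300)^(1/3) = 80.02 mm.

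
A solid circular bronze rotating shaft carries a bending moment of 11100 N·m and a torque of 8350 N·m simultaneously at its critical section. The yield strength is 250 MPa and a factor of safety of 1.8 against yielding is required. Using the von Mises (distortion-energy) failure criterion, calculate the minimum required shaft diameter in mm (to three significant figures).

σ_allow = σ_y/n = 250/1.8 = 138.9 MPa.
For a solid shaft σ_b = 32M/(πd³) and τ = 16T/(πd³), so the von Mises stress is σ' = (16/πd³)·√(4M²+3T²).
√(4M²+3T²) = √(4×(1.110×10^7)² + 3×(8.350×10^6)²) = 2.650×10^7 N·mm.
d³ = 16×2.650×10^7/(π×138.9) = 971600 mm³.
d = 99.04 mm.

d = 99.0 mm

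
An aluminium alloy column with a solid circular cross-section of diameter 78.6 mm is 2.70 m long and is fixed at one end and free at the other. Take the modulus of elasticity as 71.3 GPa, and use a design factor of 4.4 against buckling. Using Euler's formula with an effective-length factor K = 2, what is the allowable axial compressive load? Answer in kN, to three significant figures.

I = πd⁴/64 = π×78.6⁴/64 = 1.874×10^6 mm⁴.
Effective length L_e = KL = 2×2.70 m = 5400 mm.
Euler critical load P_cr = π²EI/L_e² = π²×71300×1.874×10^6/5400² = 45210 N.
P_allow = P_cr/n = 45210/4.4 = 10280 N.

P_allow = 10.3 kN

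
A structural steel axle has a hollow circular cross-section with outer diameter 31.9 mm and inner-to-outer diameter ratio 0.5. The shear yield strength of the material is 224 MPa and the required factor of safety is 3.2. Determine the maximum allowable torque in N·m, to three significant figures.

T_allow = 418 N·m

τ_allow = 224/3.2 = 70.00 MPa.
For a hollow shaft T_allow = τ_allow·πd_o³(1−k⁴)/16 with 1−k⁴ = 0.9375, so πd_o³(1−k⁴)/16 = 5975 mm³.
T_allow = 70.00×5975 = 418300 N·mm = 418.3 N·m.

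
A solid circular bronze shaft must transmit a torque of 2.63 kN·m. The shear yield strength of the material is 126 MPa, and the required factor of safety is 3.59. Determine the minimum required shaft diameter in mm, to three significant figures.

Allowable shear stress τ_allow = 126/3.59 = 35.10 MPa.
For a solid shaft τ = 16T/(πd³), so d³ = 16T/(π τ_allow) = 16×2630000/(π×35.10) = 381600 mm³.
d = (381600)^(1/3) = 72.54 mm.

d = 72.5 mm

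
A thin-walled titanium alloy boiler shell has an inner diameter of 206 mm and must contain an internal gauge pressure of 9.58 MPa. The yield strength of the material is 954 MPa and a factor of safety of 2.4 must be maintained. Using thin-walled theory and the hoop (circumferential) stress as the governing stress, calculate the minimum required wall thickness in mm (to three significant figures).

t = 2.48 mm

σ_allow = 954/2.4 = 397.5 MPa.
Hoop stress σ_h = pD/(2t), so t = pD/(2σ_allow) = 9.58×206/(2×397.5) = 2.482 mm.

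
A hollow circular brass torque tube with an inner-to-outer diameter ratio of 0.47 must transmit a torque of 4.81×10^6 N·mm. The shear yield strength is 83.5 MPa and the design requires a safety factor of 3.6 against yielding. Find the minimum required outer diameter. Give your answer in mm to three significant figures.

τ_allow = 83.5/3.6 = 23.19 MPa.
For a hollow shaft τ = 16T/[πd_o³(1−k⁴)] with k = 0.47, so 1−k⁴ = 0.9512.
d_o³ = 16T/[π τ_allow (1−k⁴)] = 16×4810000/(π×23.19×0.9512) = 1.110×10^6 mm³.
d_o = 103.6 mm.

d_o = 104 mm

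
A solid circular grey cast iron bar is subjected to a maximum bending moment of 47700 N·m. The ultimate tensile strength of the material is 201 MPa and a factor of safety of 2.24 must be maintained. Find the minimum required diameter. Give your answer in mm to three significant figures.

σ_allow = 201/2.24 = 89.73 MPa.
For a solid circular section σ = 32M/(πd³), so d³ = 32M/(π σ_allow) = 32×4.7700×10^7/(π×89.73) = 5.415×10^6 mm³.
d = 175.6 mm.

d = 176 mm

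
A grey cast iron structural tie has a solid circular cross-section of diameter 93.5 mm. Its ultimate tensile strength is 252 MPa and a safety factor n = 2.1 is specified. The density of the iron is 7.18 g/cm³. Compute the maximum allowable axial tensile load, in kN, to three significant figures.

F_allow = 824 kN

σ_allow = 252/2.1 = 120.0 MPa.
A = πd²/4 = π×93.5²/4 = 6866 mm².
F_allow = σ_allow × A = 120.0×6866 = 823900 N.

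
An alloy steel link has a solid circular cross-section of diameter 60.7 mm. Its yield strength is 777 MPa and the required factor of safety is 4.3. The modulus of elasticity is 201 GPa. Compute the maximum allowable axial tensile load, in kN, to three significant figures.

σ_allow = 777/4.3 = 180.7 MPa.
A = πd²/4 = π×60.7²/4 = 2894 mm².
F_allow = σ_allow × A = 180.7×2894 = 522900 N.

F_allow = 523 kN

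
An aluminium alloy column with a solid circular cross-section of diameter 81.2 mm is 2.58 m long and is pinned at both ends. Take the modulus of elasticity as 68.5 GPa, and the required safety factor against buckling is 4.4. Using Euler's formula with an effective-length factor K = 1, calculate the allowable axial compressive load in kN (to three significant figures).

P_allow = 49.3 kN

I = πd⁴/64 = π×81.2⁴/64 = 2.134×10^6 mm⁴.
Effective length L_e = KL = 1×2.58 m = 2580 mm.
Euler critical load P_cr = π²EI/L_e² = π²×68500×2.134×10^6/2580² = 216700 N.
P_allow = P_cr/n = 216700/4.4 = 49260 N.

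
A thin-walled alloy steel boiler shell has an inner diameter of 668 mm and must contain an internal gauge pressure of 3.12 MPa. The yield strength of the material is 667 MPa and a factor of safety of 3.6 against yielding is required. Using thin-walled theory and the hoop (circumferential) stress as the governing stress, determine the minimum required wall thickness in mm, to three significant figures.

t = 5.62 mm

σ_allow = 667/3.6 = 185.3 MPa.
Hoop stress σ_h = pD/(2t), so t = pD/(2σ_allow) = 3.12×668/(2×185.3) = 5.624 mm.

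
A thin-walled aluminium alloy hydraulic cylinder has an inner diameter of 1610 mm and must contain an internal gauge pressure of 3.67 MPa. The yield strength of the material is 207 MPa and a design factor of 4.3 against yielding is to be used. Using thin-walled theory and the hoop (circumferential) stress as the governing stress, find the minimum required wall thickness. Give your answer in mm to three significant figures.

σ_allow = 207/4.3 = 48.14 MPa.
Hoop stress σ_h = pD/(2t), so t = pD/(2σ_allow) = 3.67×1610/(2×48.14) = 61.37 mm.

t = 61.4 mm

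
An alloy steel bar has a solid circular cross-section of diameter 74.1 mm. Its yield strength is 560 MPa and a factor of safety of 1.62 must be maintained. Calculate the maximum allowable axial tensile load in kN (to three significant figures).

σ_allow = 560/1.62 = 345.7 MPa.
A = πd²/4 = π×74.1²/4 = 4312 mm².
F_allow = σ_allow × A = 345.7×4312 = 1.491×10^6 N.

F_allow = 1490 kN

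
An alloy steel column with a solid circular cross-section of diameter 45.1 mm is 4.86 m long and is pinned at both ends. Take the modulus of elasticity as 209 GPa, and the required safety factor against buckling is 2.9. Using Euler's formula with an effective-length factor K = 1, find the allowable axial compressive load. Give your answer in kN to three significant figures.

I = πd⁴/64 = π×45.1⁴/64 = 203100 mm⁴.
Effective length L_e = KL = 1×4.86 m = 4860 mm.
Euler critical load P_cr = π²EI/L_e² = π²×209000×203100/4860² = 17740 N.
P_allow = P_cr/n = 17740/2.9 = 6116 N.

P_allow = 6.12 kN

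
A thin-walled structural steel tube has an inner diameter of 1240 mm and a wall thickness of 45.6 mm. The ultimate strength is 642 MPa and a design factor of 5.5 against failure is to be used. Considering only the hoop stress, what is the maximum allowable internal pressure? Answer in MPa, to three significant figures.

σ_allow = 642/5.5 = 116.7 MPa.
σ_h = pD/(2t) → p_allow = 2σ_allow t/D = 2×116.7×45.6/1240 = 8.585 MPa.

p_allow = 8.59 MPa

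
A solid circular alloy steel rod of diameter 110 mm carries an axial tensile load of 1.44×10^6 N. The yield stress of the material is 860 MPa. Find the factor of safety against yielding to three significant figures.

n = 5.68

A = πd²/4 = 9503 mm².
σ = F/A = 1440000/9503 = 151.5 MPa.
n = 860/151.5 = 5.676.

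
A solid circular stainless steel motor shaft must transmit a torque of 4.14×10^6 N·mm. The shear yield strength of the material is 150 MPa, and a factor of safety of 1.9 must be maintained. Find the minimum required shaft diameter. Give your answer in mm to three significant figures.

Allowable shear stress τ_allow = 150/1.9 = 78.95 MPa.
For a solid shaft τ = 16T/(πd³), so d³ = 16T/(π τ_allow) = 16×4140000/(π×78.95) = 267100 mm³.
d = (267100)^(1/3) = 64.40 mm.

d = 64.4 mm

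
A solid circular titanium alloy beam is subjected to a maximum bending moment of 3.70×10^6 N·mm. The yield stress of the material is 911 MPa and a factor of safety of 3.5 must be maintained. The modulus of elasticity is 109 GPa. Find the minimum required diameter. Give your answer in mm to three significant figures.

d = 52.5 mm

σ_allow = 911/3.5 = 260.3 MPa.
For a solid circular section σ = 32M/(πd³), so d³ = 32M/(π σ_allow) = 32×3700000/(π×260.3) = 144800 mm³.
d = 52.51 mm.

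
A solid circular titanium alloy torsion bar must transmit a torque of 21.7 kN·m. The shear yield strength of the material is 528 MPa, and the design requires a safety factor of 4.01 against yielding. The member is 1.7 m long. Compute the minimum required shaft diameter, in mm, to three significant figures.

d = 94.3 mm

Allowable shear stress τ_allow = 528/4.01 = 131.7 MPa.
For a solid shaft τ = 16T/(πd³), so d³ = 16T/(π τ_allow) = 16×2.1700×10^7/(π×131.7) = 839300 mm³.
d = (839300)^(1/3) = 94.33 mm.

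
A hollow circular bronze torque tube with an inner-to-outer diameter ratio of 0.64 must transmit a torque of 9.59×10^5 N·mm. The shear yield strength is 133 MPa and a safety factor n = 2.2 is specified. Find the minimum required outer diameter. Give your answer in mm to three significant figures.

d_o = 46.0 mm

τ_allow = 133/2.2 = 60.45 MPa.
For a hollow shaft τ = 16T/[πd_o³(1−k⁴)] with k = 0.64, so 1−k⁴ = 0.8322.
d_o³ = 16T/[π τ_allow (1−k⁴)] = 16×959000/(π×60.45×0.8322) = 97080 mm³.
d_o = 45.96 mm.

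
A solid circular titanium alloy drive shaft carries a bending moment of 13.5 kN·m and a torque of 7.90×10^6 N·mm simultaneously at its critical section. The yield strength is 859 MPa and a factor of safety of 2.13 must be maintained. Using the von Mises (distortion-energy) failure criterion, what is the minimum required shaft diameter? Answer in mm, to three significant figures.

d = 72.6 mm

σ_allow = σ_y/n = 859/2.13 = 403.3 MPa.
For a solid shaft σ_b = 32M/(πd³) and τ = 16T/(πd³), so the von Mises stress is σ' = (16/πd³)·√(4M²+3T²).
√(4M²+3T²) = √(4×(1.350×10^7)² + 3×(7.900×10^6)²) = 3.027×10^7 N·mm.
d³ = 16×3.027×10^7/(π×403.3) = 382300 mm³.
d = 72.57 mm.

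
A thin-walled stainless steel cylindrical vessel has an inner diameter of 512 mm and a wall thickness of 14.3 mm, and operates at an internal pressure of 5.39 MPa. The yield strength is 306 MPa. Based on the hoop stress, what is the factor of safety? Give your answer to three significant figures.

n = 3.17

σ_h = pD/(2t) = 5.39×512/(2×14.3) = 96.49 MPa.
n = 306/96.49 = 3.171.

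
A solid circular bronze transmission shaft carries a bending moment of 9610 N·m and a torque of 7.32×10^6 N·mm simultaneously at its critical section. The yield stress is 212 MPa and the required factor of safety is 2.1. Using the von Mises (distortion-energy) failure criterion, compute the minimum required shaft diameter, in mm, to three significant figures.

d = 105 mm

σ_allow = σ_y/n = 212/2.1 = 101.0 MPa.
For a solid shaft σ_b = 32M/(πd³) and τ = 16T/(πd³), so the von Mises stress is σ' = (16/πd³)·√(4M²+3T²).
√(4M²+3T²) = √(4×(9.610×10^6)² + 3×(7.320×10^6)²) = 2.303×10^7 N·mm.
d³ = 16×2.303×10^7/(π×101.0) = 1.162×10^6 mm³.
d = 105.1 mm.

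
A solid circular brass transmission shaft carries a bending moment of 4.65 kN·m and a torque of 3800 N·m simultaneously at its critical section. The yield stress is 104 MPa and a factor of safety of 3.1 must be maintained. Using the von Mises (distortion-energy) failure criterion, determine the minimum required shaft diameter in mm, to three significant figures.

σ_allow = σ_y/n = 104/3.1 = 33.55 MPa.
For a solid shaft σ_b = 32M/(πd³) and τ = 16T/(πd³), so the von Mises stress is σ' = (16/πd³)·√(4M²+3T²).
√(4M²+3T²) = √(4×(4.650×10^6)² + 3×(3.800×10^6)²) = 1.139×10^7 N·mm.
d³ = 16×1.139×10^7/(π×33.55) = 1.730×10^6 mm³.
d = 120.0 mm.

d = 120 mm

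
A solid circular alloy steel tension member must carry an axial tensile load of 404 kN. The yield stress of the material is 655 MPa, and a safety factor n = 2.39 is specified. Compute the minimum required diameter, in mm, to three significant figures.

Allowable stress σ_allow = 655/2.39 = 274.1 MPa.
Required area A = F/σ_allow = 404000/274.1 = 1474 mm².
A = πd²/4 → d = √(4A/π) = 43.32 mm.

d = 43.3 mm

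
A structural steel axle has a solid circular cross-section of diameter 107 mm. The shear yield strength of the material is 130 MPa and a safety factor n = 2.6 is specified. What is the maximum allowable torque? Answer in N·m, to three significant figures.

T_allow = 12000 N·m

τ_allow = 130/2.6 = 50.00 MPa.
For a solid shaft T_allow = τ_allow·πd³/16; πd³/16 = π×107³/16 = 240500 mm³.
T_allow = 50.00×240500 = 1.203×10^7 N·mm = 12030 N·m.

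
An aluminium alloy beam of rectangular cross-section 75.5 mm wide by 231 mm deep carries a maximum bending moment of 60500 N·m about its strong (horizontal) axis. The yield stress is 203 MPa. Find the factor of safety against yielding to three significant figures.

Section modulus S = bh²/6 = 75.5×231²/6 = 671500 mm³.
σ = M/S = 6.0500×10^7/671500 = 90.10 MPa.
n = 203/90.10 = 2.253.

n = 2.25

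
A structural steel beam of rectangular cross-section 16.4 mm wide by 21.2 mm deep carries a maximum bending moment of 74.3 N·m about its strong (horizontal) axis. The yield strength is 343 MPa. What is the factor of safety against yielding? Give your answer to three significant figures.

Section modulus S = bh²/6 = 16.4×21.2²/6 = 1228 mm³.
σ = M/S = 74300/1228 = 60.48 MPa.
n = 343/60.48 = 5.671.

n = 5.67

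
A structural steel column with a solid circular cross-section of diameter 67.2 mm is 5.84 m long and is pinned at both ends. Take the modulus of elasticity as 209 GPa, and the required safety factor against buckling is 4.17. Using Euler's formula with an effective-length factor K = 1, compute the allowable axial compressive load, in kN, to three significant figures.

I = πd⁴/64 = π×67.2⁴/64 = 1.001×10^6 mm⁴.
Effective length L_e = KL = 1×5.84 m = 5840 mm.
Euler critical load P_cr = π²EI/L_e² = π²×209000×1.001×10^6/5840² = 60540 N.
P_allow = P_cr/n = 60540/4.17 = 14520 N.

P_allow = 14.5 kN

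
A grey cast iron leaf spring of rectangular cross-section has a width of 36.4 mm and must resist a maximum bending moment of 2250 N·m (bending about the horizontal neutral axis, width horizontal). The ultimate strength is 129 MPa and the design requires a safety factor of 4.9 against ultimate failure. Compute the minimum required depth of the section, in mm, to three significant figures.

h = 119 mm

σ_allow = 129/4.9 = 26.33 MPa.
For a rectangular section σ = 6M/(bh²), so h² = 6M/(b σ_allow) = 6×2250000/(36.4×26.33) = 14090 mm².
h = 118.7 mm.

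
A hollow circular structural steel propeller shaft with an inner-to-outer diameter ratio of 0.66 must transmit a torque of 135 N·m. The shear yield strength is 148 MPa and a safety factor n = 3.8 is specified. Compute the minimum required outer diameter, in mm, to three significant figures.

τ_allow = 148/3.8 = 38.95 MPa.
For a hollow shaft τ = 16T/[πd_o³(1−k⁴)] with k = 0.66, so 1−k⁴ = 0.8103.
d_o³ = 16T/[π τ_allow (1−k⁴)] = 16×135000/(π×38.95×0.8103) = 21790 mm³.
d_o = 27.93 mm.

d_o = 27.9 mm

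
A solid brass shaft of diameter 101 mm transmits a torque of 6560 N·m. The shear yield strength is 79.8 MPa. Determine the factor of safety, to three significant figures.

n = 2.46

τ = 16T/(πd³) = 16×6560000/(π×101³) = 32.43 MPa.
n = τ_limit/τ = 79.8/32.43 = 2.461.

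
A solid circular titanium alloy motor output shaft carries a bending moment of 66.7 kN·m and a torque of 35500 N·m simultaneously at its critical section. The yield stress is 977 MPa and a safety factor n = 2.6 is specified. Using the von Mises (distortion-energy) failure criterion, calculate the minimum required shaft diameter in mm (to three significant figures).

σ_allow = σ_y/n = 977/2.6 = 375.8 MPa.
For a solid shaft σ_b = 32M/(πd³) and τ = 16T/(πd³), so the von Mises stress is σ' = (16/πd³)·√(4M²+3T²).
√(4M²+3T²) = √(4×(6.670×10^7)² + 3×(3.550×10^7)²) = 1.469×10^8 N·mm.
d³ = 16×1.469×10^8/(π×375.8) = 1.991×10^6 mm³.
d = 125.8 mm.

d = 126 mm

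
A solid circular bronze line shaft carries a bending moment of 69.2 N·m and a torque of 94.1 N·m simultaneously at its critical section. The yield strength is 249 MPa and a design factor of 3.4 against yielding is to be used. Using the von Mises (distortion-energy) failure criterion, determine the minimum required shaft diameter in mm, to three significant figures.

d = 24.6 mm

σ_allow = σ_y/n = 249/3.4 = 73.24 MPa.
For a solid shaft σ_b = 32M/(πd³) and τ = 16T/(πd³), so the von Mises stress is σ' = (16/πd³)·√(4M²+3T²).
√(4M²+3T²) = √(4×(69200)² + 3×(94100)²) = 213800 N·mm.
d³ = 16×213800/(π×73.24) = 14870 mm³.
d = 24.59 mm.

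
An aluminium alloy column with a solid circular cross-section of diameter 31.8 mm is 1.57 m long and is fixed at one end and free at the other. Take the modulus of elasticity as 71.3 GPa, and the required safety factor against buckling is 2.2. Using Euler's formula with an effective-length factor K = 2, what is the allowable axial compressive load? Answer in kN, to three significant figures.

P_allow = 1.63 kN

I = πd⁴/64 = π×31.8⁴/64 = 50200 mm⁴.
Effective length L_e = KL = 2×1.57 m = 3140 mm.
Euler critical load P_cr = π²EI/L_e² = π²×71300×50200/3140² = 3583 N.
P_allow = P_cr/n = 3583/2.2 = 1628 N.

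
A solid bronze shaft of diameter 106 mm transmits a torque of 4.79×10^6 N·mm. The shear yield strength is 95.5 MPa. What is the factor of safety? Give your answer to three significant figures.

τ = 16T/(πd³) = 16×4790000/(π×106³) = 20.48 MPa.
n = τ_limit/τ = 95.5/20.48 = 4.662.

n = 4.66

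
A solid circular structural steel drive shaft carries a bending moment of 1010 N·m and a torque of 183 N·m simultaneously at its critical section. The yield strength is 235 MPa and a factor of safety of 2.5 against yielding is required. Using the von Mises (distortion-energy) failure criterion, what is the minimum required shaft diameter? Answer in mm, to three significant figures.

σ_allow = σ_y/n = 235/2.5 = 94.00 MPa.
For a solid shaft σ_b = 32M/(πd³) and τ = 16T/(πd³), so the von Mises stress is σ' = (16/πd³)·√(4M²+3T²).
√(4M²+3T²) = √(4×(1.010×10^6)² + 3×(183000)²) = 2.045×10^6 N·mm.
d³ = 16×2.045×10^6/(π×94.00) = 110800 mm³.
d = 48.03 mm.

d = 48.0 mm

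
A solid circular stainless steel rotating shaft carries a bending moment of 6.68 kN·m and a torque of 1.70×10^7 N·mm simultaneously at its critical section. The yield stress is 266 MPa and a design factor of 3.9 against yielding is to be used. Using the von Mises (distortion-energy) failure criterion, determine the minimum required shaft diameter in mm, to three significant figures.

d = 134 mm

σ_allow = σ_y/n = 266/3.9 = 68.21 MPa.
For a solid shaft σ_b = 32M/(πd³) and τ = 16T/(πd³), so the von Mises stress is σ' = (16/πd³)·√(4M²+3T²).
√(4M²+3T²) = √(4×(6.680×10^6)² + 3×(1.700×10^7)²) = 3.233×10^7 N·mm.
d³ = 16×3.233×10^7/(π×68.21) = 2.414×10^6 mm³.
d = 134.2 mm.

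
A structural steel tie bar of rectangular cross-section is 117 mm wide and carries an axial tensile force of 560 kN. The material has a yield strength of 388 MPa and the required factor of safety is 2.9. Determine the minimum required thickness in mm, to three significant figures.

σ_allow = 388/2.9 = 133.8 MPa.
Required area A = F/σ_allow = 560000/133.8 = 4186 mm².
t = A/w = 4186/117 = 35.77 mm.

t = 35.8 mm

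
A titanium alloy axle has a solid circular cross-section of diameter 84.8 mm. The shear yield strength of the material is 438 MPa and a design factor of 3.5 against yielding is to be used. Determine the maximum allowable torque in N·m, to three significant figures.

T_allow = 15000 N·m

τ_allow = 438/3.5 = 125.1 MPa.
For a solid shaft T_allow = τ_allow·πd³/16; πd³/16 = π×84.8³/16 = 119700 mm³.
T_allow = 125.1×119700 = 1.498×10^7 N·mm = 14980 N·m.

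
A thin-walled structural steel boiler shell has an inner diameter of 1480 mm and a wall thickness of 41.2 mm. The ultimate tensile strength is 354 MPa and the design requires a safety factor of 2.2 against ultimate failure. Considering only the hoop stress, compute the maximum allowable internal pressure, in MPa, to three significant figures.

p_allow = 8.96 MPa

σ_allow = 354/2.2 = 160.9 MPa.
σ_h = pD/(2t) → p_allow = 2σ_allow t/D = 2×160.9×41.2/1480 = 8.959 MPa.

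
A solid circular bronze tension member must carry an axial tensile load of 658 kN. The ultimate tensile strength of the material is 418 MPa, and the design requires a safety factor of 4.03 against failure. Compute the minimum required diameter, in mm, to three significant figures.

Allowable stress σ_allow = 418/4.03 = 103.7 MPa.
Required area A = F/σ_allow = 658000/103.7 = 6344 mm².
A = πd²/4 → d = √(4A/π) = 89.87 mm.

d = 89.9 mm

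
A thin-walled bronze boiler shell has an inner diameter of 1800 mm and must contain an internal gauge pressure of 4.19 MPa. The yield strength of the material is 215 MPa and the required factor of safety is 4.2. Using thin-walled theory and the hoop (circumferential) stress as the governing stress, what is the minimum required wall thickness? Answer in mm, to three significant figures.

t = 73.7 mm

σ_allow = 215/4.2 = 51.19 MPa.
Hoop stress σ_h = pD/(2t), so t = pD/(2σ_allow) = 4.19×1800/(2×51.19) = 73.67 mm.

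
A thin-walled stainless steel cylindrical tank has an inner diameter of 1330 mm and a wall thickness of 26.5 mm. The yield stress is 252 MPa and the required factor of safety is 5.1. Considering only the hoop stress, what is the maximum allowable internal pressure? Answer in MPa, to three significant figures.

σ_allow = 252/5.1 = 49.41 MPa.
σ_h = pD/(2t) → p_allow = 2σ_allow t/D = 2×49.41×26.5/1330 = 1.969 MPa.

p_allow = 1.97 MPa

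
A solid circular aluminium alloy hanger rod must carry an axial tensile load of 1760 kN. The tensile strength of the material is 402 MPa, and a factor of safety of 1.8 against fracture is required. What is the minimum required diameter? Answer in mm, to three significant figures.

d = 100 mm

Allowable stress σ_allow = 402/1.8 = 223.3 MPa.
Required area A = F/σ_allow = 1760000/223.3 = 7881 mm².
A = πd²/4 → d = √(4A/π) = 100.2 mm.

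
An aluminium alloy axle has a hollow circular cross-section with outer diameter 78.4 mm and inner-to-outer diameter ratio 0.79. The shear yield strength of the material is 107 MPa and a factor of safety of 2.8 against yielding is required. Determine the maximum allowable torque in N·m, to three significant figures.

τ_allow = 107/2.8 = 38.21 MPa.
For a hollow shaft T_allow = τ_allow·πd_o³(1−k⁴)/16 with 1−k⁴ = 0.6105, so πd_o³(1−k⁴)/16 = 57760 mm³.
T_allow = 38.21×57760 = 2.207×10^6 N·mm = 2207 N·m.

T_allow = 2210 N·m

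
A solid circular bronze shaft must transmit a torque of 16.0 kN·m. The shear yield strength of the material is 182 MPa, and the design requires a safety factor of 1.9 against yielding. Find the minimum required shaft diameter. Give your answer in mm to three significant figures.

Allowable shear stress τ_allow = 182/1.9 = 95.79 MPa.
For a solid shaft τ = 16T/(πd³), so d³ = 16T/(π τ_allow) = 16×1.6000×10^7/(π×95.79) = 850700 mm³.
d = (850700)^(1/3) = 94.75 mm.

d = 94.8 mm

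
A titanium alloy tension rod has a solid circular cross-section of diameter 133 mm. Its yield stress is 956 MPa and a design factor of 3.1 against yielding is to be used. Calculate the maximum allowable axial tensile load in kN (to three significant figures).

F_allow = 4280 kN

σ_allow = 956/3.1 = 308.4 MPa.
A = πd²/4 = π×133²/4 = 13890 mm².
F_allow = σ_allow × A = 308.4×13890 = 4.284×10^6 N.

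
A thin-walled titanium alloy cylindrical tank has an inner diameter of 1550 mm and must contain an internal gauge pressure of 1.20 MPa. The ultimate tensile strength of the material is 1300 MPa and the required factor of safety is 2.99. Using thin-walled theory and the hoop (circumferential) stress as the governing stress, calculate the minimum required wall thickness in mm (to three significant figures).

σ_allow = 1300/2.99 = 434.8 MPa.
Hoop stress σ_h = pD/(2t), so t = pD/(2σ_allow) = 1.20×1550/(2×434.8) = 2.139 mm.

t = 2.14 mm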